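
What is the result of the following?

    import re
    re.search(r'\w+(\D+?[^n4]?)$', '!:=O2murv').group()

'O2murv'

This matches one or more of a word character; then one or more of a non-digit (lazy), then optionally any character except [n4] (captured); then anchored at the end.
`search` walks the string left to right and returns the first match it finds.
The match spans [3:9] → 'O2murv'.
Captured: group 1 = 'v'.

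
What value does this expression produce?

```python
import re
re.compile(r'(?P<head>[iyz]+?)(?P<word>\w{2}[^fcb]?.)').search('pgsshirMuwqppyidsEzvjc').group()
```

Pattern: one or more of one of [iyz] (lazy) (captured as 'head'); then exactly 2 of a word character, then optionally any character except [fcb], then any character (captured as 'word').
The match spans [5:10] → 'irMuw'.

'irMuw'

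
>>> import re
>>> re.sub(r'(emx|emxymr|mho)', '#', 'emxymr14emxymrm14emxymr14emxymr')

'#ymr14#ymrm14#ymr14#ymr'

Alternation tries branches left to right and keeps the first one that lets the overall match succeed at that position.
`sub` substitutes '#' at each match site.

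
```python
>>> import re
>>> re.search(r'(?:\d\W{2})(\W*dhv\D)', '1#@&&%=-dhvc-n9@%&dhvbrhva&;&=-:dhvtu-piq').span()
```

This matches a digit, then exactly 2 of a non-word character (non-capturing group); then zero or more of a non-word character, then the literal 'dhv', then a non-digit (captured).
`re.search` tries every starting position until one works.
The match spans [0:12] → '1#@&&%=-dhvc'.
Captured: group 1 = '&&%=-dhvc'.

(0, 12)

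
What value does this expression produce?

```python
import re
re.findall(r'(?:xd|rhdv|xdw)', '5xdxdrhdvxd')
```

['xd', 'xd', 'rhdv', 'xd']

Matches: at [1:3] → 'xd'; at [3:5] → 'xd'; at [5:9] → 'rhdv'; at [9:11] → 'xd'.
Since nothing is captured, `findall` lists the 4 matched substrings directly.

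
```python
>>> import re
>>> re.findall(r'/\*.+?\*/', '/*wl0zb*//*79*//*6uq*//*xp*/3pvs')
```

['/*wl0zb*/', '/*79*/', '/*6uq*/', '/*xp*/']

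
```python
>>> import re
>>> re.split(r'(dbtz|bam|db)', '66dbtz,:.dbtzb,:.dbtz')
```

['66', 'dbtz', ',:.', 'dbtz', 'b,:.', 'dbtz', '']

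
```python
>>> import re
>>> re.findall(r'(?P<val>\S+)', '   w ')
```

Pattern: one or more of a non-whitespace character (captured as 'val').
Scanning left to right: at [3:4] match 'w', group 1 = 'w'.
`findall` collects group 1 from the one match (1 total).

['w']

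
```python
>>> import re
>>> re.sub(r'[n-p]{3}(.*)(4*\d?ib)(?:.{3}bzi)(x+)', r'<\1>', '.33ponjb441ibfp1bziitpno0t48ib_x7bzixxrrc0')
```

'.33<jb441ibfp1bziitpno0t48>rrc0'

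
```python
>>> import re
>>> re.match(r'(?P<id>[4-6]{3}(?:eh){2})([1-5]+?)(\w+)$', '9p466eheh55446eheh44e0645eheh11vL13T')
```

None

`re.match` won't scan ahead — the pattern has to work from the very first character.
Here the pattern fails at index 0, so the call returns None.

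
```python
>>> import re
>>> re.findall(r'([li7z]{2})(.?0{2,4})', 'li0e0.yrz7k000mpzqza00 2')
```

[('z7', 'k000')]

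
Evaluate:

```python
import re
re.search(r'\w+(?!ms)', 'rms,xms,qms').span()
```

`(?!…)`/`(?<!…)` only lets a position through if the neighbouring text does NOT match; no characters are consumed.
The match spans [0:3] → 'rms'.

(0, 3)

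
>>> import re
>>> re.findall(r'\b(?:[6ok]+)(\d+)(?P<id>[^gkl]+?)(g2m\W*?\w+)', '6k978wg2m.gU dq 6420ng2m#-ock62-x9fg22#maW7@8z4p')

This matches a word boundary (`\b`, zero-width); then one or more of one of [6ok] (non-capturing group); then one or more of a digit (captured); then one or more of any character except [gkl] (lazy) (captured as 'id'); then the literal 'g2m', then zero or more of a non-word character (lazy), then one or more of a word character (captured).
Scanning left to right: at [0:12] match '6k978wg2m.gU', groups = ('978', 'w', 'g2m.gU'); at [16:31] match '6420ng2m#-ock62', groups = ('420', 'n', 'g2m#-ock62').
3 groups means each result is a tuple of 3 captured strings — 2 here.

[('978', 'w', 'g2m.gU'), ('420', 'n', 'g2m#-ock62')]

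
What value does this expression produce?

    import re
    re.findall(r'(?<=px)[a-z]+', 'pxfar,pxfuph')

['far', 'fuph']

The positive lookaround only admits positions where the adjacent text matches; those characters stay outside the span.
With no groups in the pattern, `findall` gives back each whole match — 2 here.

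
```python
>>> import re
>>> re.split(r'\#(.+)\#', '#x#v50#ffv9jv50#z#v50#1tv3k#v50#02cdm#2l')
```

With a capturing group present, the delimiter's captured portion is kept in the result list.

['', 'x#v50#ffv9jv50#z#v50#1tv3k#v50#02cdm', '2l']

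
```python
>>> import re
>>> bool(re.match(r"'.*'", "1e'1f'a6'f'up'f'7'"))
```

False

`re.match` only tries the pattern at the start of the string.
Here position 0 doesn't satisfy it, so the call returns None, and `bool(None)` is False.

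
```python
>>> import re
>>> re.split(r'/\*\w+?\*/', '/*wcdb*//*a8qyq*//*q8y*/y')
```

['', '', '', 'y']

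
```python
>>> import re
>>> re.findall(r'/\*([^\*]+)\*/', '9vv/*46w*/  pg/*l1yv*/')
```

['46w', 'l1yv']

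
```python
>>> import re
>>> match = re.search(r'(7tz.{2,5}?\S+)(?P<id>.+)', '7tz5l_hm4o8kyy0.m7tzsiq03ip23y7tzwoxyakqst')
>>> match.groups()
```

The match spans [0:42] → '7tz5l_hm4o8kyy0.m7tzsiq03ip23y7tzwoxyakqst'.
Captured: group 1 = '7tz5l_hm4o8kyy0.m7tzsiq03ip23y7tzwoxyakqs', group 2 = 't'.

('7tz5l_hm4o8kyy0.m7tzsiq03ip23y7tzwoxyakqs', 't')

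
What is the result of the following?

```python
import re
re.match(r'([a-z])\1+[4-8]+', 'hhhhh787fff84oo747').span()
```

(0, 8)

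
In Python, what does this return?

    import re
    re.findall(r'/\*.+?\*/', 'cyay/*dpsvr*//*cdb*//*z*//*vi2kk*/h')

['/*dpsvr*/', '/*cdb*/', '/*z*/', '/*vi2kk*/']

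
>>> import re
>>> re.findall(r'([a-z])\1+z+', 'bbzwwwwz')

['b', 'w']

The backreference `\1` re-matches whatever the first group consumed, character for character.
Walking the string: at [0:3] match 'bbz', group 1 = 'b'; at [3:8] match 'wwwwz', group 1 = 'w'.
One capturing group, so `findall` returns just the captured substring from each match — 2 in all.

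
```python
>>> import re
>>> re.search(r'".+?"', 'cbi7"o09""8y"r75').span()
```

The match spans [4:9] → '"o09"'.

(4, 9)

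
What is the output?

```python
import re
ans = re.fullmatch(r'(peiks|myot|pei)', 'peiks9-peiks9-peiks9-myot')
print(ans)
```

`fullmatch` succeeds only if the pattern covers the string from start to end.
Here the string isn't matched end-to-end, so the call returns None.

None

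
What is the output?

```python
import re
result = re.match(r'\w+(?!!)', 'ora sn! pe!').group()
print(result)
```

ora

`(?!…)`/`(?<!…)` only lets a position through if the neighbouring text does NOT match; no characters are consumed.
`re.match` only tries the pattern at the start of the string.
The match spans [0:3] → 'ora'.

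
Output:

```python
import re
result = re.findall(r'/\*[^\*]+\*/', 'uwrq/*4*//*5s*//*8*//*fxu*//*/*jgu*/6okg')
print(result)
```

['/*4*/', '/*5s*/', '/*8*/', '/*fxu*/', '/*jgu*/']

Since nothing is captured, `findall` lists the 5 matched substrings directly.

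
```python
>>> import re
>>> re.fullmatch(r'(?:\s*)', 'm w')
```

None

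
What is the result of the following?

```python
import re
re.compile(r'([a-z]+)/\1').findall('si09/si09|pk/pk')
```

A backreference is literal: `\1` must see the identical characters the first group matched.
Walking the string: at [10:15] match 'pk/pk', group 1 = 'pk'.
Because there's exactly one group, `findall` drops the full match and keeps group 1 from the one hit.

['pk']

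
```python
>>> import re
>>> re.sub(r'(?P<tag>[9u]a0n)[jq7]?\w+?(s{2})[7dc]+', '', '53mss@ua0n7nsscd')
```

This matches one of [9u], then the literal 'a0n' (captured as 'tag'); then optionally one of [jq7], then one or more of a word character (lazy); then exactly 2 of a literal 's' (captured); then one or more of one of [7dc].
`sub` substitutes '' at each match site.

'53mss@'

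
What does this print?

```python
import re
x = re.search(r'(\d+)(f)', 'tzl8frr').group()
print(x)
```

This matches one or more of a digit (captured); then a literal 'f' (captured).
`re.search` tries every starting position until one works.
The match spans [3:5] → '8f'.
Captured: group 1 = '8', group 2 = 'f'.

8f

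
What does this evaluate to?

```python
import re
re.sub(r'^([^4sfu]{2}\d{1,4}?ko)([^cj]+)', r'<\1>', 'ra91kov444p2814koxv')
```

'<ra91ko>'

The pattern matches anchored at the start of the string; then exactly 2 of any character except [4sfu], then 1 to 4 of a digit (lazy), then the literal 'ko' (captured); then one or more of any character except [cj] (captured).
`\1` in the replacement pulls in group 1's text for each match.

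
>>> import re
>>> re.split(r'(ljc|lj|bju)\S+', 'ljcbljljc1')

`|` is ordered: at each position the engine commits to the first alternative that works.
The group in the pattern means `split` returns the separators' captures alongside the pieces.

['', 'ljc', '']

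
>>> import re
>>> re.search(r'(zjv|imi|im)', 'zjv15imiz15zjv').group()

'zjv'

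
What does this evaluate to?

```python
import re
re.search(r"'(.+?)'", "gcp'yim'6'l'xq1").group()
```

"'yim'"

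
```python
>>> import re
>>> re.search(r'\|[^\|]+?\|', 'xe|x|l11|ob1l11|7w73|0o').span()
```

(2, 5)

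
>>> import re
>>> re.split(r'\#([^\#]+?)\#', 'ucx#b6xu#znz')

['ucx', 'b6xu', 'znz']

Because the pattern has a capturing group, `split` also inserts each captured text between the pieces.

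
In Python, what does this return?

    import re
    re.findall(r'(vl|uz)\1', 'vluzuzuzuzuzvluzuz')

['uz', 'uz', 'uz']

The backreference `\1` re-matches whatever the first group consumed, character for character.
Matches: at [2:6] match 'uzuz', group 1 = 'uz'; at [6:10] match 'uzuz', group 1 = 'uz'; at [14:18] match 'uzuz', group 1 = 'uz'.
Because there's exactly one group, `findall` drops the full match and keeps group 1 from each hit.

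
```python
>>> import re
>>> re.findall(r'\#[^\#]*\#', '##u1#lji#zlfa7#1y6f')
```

Matches: at [0:2] → '##'; at [4:9] → '#lji#'.
`findall` yields the raw match text (2 of them) because the pattern has no groups.

['##', '#lji#']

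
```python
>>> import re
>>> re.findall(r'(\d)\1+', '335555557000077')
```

['3', '5', '0', '7']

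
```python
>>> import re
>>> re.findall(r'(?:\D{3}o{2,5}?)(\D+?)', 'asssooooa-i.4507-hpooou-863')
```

['o', 'o']

The pattern matches exactly 3 of a non-digit, then 2 to 5 of a literal 'o' (lazy) (non-capturing group); then one or more of a non-digit (lazy) (captured).
Because the quantifier is non-greedy, it stops expanding at the earliest point where the rest of the pattern can succeed.
Walking the string: at [1:7] match 'sssooo', group 1 = 'o'; at [16:22] match '-hpooo', group 1 = 'o'.
One capturing group, so `findall` returns just the captured substring from each match — 2 in all.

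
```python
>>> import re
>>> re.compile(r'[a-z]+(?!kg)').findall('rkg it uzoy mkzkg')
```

['rkg', 'it', 'uzoy', 'mkzkg']

The negative lookaround is zero-width — it rules out positions where the adjacent text would match, without consuming anything.
`findall` yields the raw match text (4 of them) because the pattern has no groups.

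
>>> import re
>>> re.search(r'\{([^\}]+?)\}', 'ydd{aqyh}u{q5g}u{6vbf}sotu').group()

`re.search` tries every starting position until one works.
The match spans [3:9] → '{aqyh}'.
Captured: group 1 = 'aqyh'.

'{aqyh}'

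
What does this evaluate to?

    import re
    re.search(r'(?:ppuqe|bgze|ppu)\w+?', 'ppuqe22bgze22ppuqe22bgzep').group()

`|` is ordered: at each position the engine commits to the first alternative that works.
Unlike `match`, `search` isn't anchored — it looks for the pattern anywhere in the string.
The match spans [0:6] → 'ppuqe2'.

'ppuqe2'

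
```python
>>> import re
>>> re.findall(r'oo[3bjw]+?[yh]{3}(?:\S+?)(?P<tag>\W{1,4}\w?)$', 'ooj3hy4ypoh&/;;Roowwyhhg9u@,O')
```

['@,O']

This matches the literal 'oo', then one or more of one of [3bjw] (lazy), then exactly 3 of one of [yh]; then one or more of a non-whitespace character (lazy) (non-capturing group); then 1 to 4 of a non-word character, then optionally a word character (captured as 'tag'); then anchored at the end.
Because the quantifier is non-greedy, it stops expanding at the earliest point where the rest of the pattern can succeed.
Walking the string: at [16:29] match 'oowwyhhg9u@,O', group 1 = '@,O'.
`findall` collects group 1 from the one match (1 total).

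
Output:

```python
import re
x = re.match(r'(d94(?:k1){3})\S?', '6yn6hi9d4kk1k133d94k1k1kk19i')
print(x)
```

None

Pattern: the literal 'd94', then the literal 'k1' repeated 3 times (captured); then optionally a non-whitespace character.
`match` is anchored at position 0; if the pattern doesn't fit there, it returns None.
Here the pattern fails at index 0, so the call returns None.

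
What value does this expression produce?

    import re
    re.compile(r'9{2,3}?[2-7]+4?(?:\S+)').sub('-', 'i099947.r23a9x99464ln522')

'i0-'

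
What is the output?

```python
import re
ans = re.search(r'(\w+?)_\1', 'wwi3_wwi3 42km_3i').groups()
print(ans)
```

The match spans [0:9] → 'wwi3_wwi3'.
Captured: group 1 = 'wwi3'.

('wwi3',)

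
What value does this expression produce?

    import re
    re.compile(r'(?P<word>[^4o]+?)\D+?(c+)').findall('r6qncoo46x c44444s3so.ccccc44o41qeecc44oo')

[('r6', 'c'), ('6', 'c'), ('s3', 'ccccc'), ('1', 'cc')]

With the lazy modifier that quantifier settles for the fewest repetitions that let the rest of the pattern succeed (the atoms after it are unaffected and can still be greedy).
Multiple groups make `findall` return tuples — one 2-tuple for each match.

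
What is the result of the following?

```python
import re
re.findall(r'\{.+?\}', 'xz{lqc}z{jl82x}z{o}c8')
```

['{lqc}', '{jl82x}', '{o}']

With the lazy modifier that quantifier settles for the fewest repetitions that let the rest of the pattern succeed (the atoms after it are unaffected and can still be greedy).
Scanning left to right: at [2:7] → '{lqc}'; at [8:15] → '{jl82x}'; at [16:19] → '{o}'.
`findall` yields the raw match text (3 of them) because the pattern has no groups.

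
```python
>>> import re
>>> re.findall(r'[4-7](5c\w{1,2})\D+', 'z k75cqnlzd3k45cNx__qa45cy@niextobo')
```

['5cqn', '5cNx', '5cy']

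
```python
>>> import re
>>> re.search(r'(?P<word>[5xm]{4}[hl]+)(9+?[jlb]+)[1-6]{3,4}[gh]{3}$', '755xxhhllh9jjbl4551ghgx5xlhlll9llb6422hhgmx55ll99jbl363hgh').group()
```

'mx55ll99jbl363hgh'

This matches exactly 4 of one of [5xm], then one or more of one of [hl] (captured as 'word'); then one or more of the literal '9' (lazy), then one or more of one of [jlb] (captured); then 3 to 4 of a character in [1-6], then exactly 3 of one of [gh]; then anchored at the end.
The match spans [41:58] → 'mx55ll99jbl363hgh'.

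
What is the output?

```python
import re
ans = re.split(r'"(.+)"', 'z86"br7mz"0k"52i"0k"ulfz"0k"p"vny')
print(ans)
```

['z86', 'br7mz"0k"52i"0k"ulfz"0k"p', 'vny']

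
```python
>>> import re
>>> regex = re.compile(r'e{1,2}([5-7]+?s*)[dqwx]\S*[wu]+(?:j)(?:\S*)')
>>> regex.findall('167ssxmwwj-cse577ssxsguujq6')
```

['577ss']

The pattern matches 1 to 2 of a literal 'e'; then one or more of a character in [5-7] (lazy), then zero or more of the literal 's' (captured); then one of [dqwx], then zero or more of a non-whitespace character; then one or more of one of [wu]; then a literal 'j' (non-capturing group); then zero or more of a non-whitespace character (non-capturing group).
Because there's exactly one group, `findall` drops the full match and keeps group 1 from the one hit.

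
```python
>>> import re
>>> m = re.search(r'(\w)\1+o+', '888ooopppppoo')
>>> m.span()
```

(0, 6)

A backreference is literal: `\1` must see the identical characters the first group matched.
The match spans [0:6] → '888ooo'.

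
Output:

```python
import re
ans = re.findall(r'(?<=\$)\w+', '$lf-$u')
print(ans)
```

['lf', 'u']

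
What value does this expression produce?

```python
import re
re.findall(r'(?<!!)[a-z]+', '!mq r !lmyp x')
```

['q', 'r', 'myp', 'x']

The negative lookaround is zero-width — it rules out positions where the adjacent text would match, without consuming anything.
Scanning left to right: at [2:3] → 'q'; at [4:5] → 'r'; at [8:11] → 'myp'; at [12:13] → 'x'.
Since nothing is captured, `findall` lists the 4 matched substrings directly.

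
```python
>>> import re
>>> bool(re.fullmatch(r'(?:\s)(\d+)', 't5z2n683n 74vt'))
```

False

Pattern: whitespace (non-capturing group); then one or more of a digit (captured).
`re.fullmatch` requires the pattern to consume the entire string.
Here there's no way to consume every character, so the call returns None, and `bool(None)` is False.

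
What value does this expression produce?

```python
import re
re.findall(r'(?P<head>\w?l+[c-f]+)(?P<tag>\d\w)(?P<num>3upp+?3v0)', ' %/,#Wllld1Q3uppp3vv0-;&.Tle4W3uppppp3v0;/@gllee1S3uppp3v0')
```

The pattern matches optionally a word character, then one or more of the literal 'l', then one or more of a character in [c-f] (captured as 'head'); then a digit, then a word character (captured as 'tag'); then the literal '3up', then one or more of the literal 'p' (lazy), then the literal '3v0' (captured as 'num').
3 groups means each result is a tuple of 3 captured strings — 2 here.

[('Tle', '4W', '3uppppp3v0'), ('gllee', '1S', '3uppp3v0')]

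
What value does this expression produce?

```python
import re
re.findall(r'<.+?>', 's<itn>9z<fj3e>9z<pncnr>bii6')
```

['<itn>', '<fj3e>', '<pncnr>']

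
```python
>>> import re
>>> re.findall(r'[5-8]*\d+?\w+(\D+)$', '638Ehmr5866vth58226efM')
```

['M']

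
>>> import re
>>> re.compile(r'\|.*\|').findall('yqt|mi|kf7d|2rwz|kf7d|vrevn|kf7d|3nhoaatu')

Walking the string: at [3:33] → '|mi|kf7d|2rwz|kf7d|vrevn|kf7d|'.
Since nothing is captured, `findall` lists the 1 matched substring directly.

['|mi|kf7d|2rwz|kf7d|vrevn|kf7d|']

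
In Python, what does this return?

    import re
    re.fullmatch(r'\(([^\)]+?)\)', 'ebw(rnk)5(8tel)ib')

None

`fullmatch` succeeds only if the pattern covers the string from start to end.
Here the string isn't matched end-to-end, so the call returns None.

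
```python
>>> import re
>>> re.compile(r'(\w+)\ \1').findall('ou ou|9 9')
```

['ou', '9']

`\1` is not a pattern — it's the concrete string captured by group 1, re-applied verbatim.
Walking the string: at [0:5] match 'ou ou', group 1 = 'ou'; at [6:9] match '9 9', group 1 = '9'.
`findall` collects group 1 from each match (2 total).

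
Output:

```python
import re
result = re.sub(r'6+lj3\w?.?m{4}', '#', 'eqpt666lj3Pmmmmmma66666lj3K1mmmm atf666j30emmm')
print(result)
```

Pattern: one or more of the literal '6', then the literal 'lj3'; then optionally a word character, then optionally any character, then exactly 4 of a literal 'm'.
Matches: at [4:16] → '666lj3Pmmmmm'; at [18:32] → '66666lj3K1mmmm'.
Each match is replaced by '#'.

eqpt#ma# atf666j30emmm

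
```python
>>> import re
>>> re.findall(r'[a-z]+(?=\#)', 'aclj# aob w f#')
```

['aclj', 'f']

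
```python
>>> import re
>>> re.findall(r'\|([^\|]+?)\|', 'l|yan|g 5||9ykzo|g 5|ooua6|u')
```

['yan', '9ykzo', 'ooua6']

Walking the string: at [1:6] match '|yan|', group 1 = 'yan'; at [10:17] match '|9ykzo|', group 1 = '9ykzo'; at [20:27] match '|ooua6|', group 1 = 'ooua6'.
Because there's exactly one group, `findall` drops the full match and keeps group 1 from each hit.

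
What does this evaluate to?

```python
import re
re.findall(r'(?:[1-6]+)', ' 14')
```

Pattern: one or more of a character in [1-6] (non-capturing group).
Matches: at [1:3] → '14'.
Since nothing is captured, `findall` lists the 1 matched substring directly.

['14']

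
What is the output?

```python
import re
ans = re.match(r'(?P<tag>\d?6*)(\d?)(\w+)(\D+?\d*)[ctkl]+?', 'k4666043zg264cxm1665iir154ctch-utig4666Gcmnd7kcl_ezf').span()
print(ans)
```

(0, 33)

`re.match` won't scan ahead — the pattern has to work from the very first character.
The match spans [0:33] → 'k4666043zg264cxm1665iir154ctch-ut'.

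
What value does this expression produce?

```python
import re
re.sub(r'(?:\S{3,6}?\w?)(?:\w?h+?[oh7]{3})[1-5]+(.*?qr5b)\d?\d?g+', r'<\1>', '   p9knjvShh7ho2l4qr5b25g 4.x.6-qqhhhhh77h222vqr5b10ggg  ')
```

This matches 3 to 6 of a non-whitespace character (lazy), then optionally a word character (non-capturing group); then optionally a word character, then one or more of a literal 'h' (lazy), then exactly 3 of one of [oh7] (non-capturing group); then one or more of a character in [1-5]; then zero or more of any character (lazy), then the literal 'qr', then the literal '5b' (captured); then optionally a digit, then optionally a digit, then one or more of the literal 'g'.
Matches: at [3:25] → 'p9knjvShh7ho2l4qr5b25g'; at [26:55] → '4.x.6-qqhhhhh77h222vqr5b10ggg'.
The replacement refers to a captured group, so each match is rewritten using its own captured text.

'   <l4qr5b> <vqr5b>  '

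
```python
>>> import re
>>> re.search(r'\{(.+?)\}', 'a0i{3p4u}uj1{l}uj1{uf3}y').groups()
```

('3p4u',)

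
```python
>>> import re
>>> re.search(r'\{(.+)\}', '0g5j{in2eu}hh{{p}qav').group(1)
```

The match spans [4:17] → '{in2eu}hh{{p}'.
Captured: group 1 = 'in2eu}hh{{p'.

'in2eu}hh{{p'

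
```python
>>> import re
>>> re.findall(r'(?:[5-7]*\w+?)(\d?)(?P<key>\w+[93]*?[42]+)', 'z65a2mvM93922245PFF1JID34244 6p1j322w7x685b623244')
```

The pattern matches zero or more of a character in [5-7], then one or more of a word character (lazy) (non-capturing group); then optionally a digit (captured); then one or more of a word character, then zero or more of one of [93] (lazy), then one or more of one of [42] (captured as 'key').
Because the quantifier is non-greedy, it stops expanding at the earliest point where the rest of the pattern can succeed.
Walking the string: at [0:28] match 'z65a2mvM93922245PFF1JID34244', groups = ('6', '5a2mvM93922245PFF1JID34244'); at [29:49] match '6p1j322w7x685b623244', groups = ('1', 'j322w7x685b623244').
Multiple groups make `findall` return tuples — one 2-tuple for each match.

[('6', '5a2mvM93922245PFF1JID34244'), ('1', 'j322w7x685b623244')]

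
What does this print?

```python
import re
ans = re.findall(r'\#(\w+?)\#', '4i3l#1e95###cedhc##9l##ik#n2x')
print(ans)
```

['1e95', 'cedhc', '9l', 'ik']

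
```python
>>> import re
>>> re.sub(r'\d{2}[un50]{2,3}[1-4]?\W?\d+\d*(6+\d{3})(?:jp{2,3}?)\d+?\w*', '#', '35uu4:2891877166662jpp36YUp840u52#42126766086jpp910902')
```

'##42126766086jpp910902'

The pattern matches exactly 2 of a digit, then 2 to 3 of one of [un50], then optionally a character in [1-4]; then optionally a non-word character, then one or more of a digit, then zero or more of a digit; then one or more of the literal '6', then exactly 3 of a digit (captured); then a literal 'j', then 2 to 3 of the literal 'p' (lazy) (non-capturing group); then one or more of a digit (lazy), then zero or more of a word character.
Every occurrence is swapped for '#'.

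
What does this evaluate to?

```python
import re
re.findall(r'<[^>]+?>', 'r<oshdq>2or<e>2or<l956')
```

['<oshdq>', '<e>']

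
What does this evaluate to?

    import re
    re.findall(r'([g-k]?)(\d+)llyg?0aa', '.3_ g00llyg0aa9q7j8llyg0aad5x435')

This matches optionally a character in [g-k] (captured); then one or more of a digit (captured); then the literal 'lly', then optionally the literal 'g', then the literal '0aa'.
Scanning left to right: at [4:14] match 'g00llyg0aa', groups = ('g', '00'); at [17:26] match 'j8llyg0aa', groups = ('j', '8').
`findall` packs the 2 group values into a tuple for every match.

[('g', '00'), ('j', '8')]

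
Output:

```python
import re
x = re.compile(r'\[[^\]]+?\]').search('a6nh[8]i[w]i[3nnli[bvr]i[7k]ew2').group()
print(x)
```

[8]

`re.search` scans for the first position where the pattern succeeds.
The match spans [4:7] → '[8]'.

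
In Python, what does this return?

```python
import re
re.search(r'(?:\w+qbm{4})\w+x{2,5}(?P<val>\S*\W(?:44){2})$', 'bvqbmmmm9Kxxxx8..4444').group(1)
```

This matches one or more of a word character, then the literal 'qb', then exactly 4 of a literal 'm' (non-capturing group); then one or more of a word character, then 2 to 5 of a literal 'x'; then zero or more of a non-whitespace character, then a non-word character, then the literal '44' repeated 2 times (captured as 'val'); then anchored at the end.
`search` walks the string left to right and returns the first match it finds.
The match spans [0:21] → 'bvqbmmmm9Kxxxx8..4444'.
Captured: group 1 = '8..4444'.

'8..4444'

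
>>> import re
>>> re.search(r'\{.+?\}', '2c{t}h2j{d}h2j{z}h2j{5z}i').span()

Because the quantifier is non-greedy, it stops expanding at the earliest point where the rest of the pattern can succeed.
The match spans [2:5] → '{t}'.

(2, 5)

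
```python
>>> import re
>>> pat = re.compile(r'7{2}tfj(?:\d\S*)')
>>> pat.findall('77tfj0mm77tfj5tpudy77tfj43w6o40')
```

Pattern: exactly 2 of a literal '7', then the literal 'tfj'; then a digit, then zero or more of a non-whitespace character (non-capturing group).
Walking the string: at [0:31] → '77tfj0mm77tfj5tpudy77tfj43w6o40'.
Since nothing is captured, `findall` lists the 1 matched substring directly.

['77tfj0mm77tfj5tpudy77tfj43w6o40']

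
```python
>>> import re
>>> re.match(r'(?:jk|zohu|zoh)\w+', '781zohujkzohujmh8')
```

None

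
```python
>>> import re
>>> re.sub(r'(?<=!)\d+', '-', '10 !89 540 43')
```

Because the assertion is zero-width, the text it checks is not consumed and won't appear in the result.
Matches: at [4:6] → '89'.
Each match is replaced by '-'.

'10 !- 540 43'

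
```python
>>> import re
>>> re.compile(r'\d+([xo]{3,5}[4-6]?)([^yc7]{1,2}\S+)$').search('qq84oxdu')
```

Here no position works, so the call returns None.

None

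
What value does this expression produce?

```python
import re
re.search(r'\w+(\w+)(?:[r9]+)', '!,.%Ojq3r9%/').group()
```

The pattern matches one or more of a word character; then one or more of a word character (captured); then one or more of one of [r9] (non-capturing group).
The match spans [4:10] → 'Ojq3r9'.

'Ojq3r9'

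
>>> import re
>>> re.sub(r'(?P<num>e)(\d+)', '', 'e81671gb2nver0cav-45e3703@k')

'gb2nver0cav-45@k'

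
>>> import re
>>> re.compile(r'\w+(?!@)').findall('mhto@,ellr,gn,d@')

`(?!…)`/`(?<!…)` only lets a position through if the neighbouring text does NOT match; no characters are consumed.
With no groups in the pattern, `findall` gives back each whole match — 3 here.

['mht', 'ellr', 'gn']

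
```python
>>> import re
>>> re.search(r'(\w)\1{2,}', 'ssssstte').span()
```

(0, 5)

`\1` is not a pattern — it's the concrete string captured by group 1, re-applied verbatim.
`search` walks the string left to right and returns the first match it finds.
The match spans [0:5] → 'sssss'.
Captured: group 1 = 's'.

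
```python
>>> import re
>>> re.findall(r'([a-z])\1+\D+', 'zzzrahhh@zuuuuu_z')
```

['z']

`\1` is not a pattern — it's the concrete string captured by group 1, re-applied verbatim.
Walking the string: at [0:17] match 'zzzrahhh@zuuuuu_z', group 1 = 'z'.
With a single group, `findall` returns only what that group captured — 1 item.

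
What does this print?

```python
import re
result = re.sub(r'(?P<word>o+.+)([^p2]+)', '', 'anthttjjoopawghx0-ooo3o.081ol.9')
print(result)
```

This matches one or more of the literal 'o', then one or more of any character (captured as 'word'); then one or more of any character except [p2] (captured).
Matches: at [8:31] → 'oopawghx0-ooo3o.081ol.9'.
Every occurrence is swapped for ''.

anthttjj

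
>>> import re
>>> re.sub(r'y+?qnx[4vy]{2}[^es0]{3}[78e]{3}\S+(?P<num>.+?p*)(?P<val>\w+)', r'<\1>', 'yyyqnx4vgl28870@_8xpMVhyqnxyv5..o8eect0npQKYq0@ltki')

'<k>'

The pattern matches one or more of a literal 'y' (lazy), then the literal 'qnx', then exactly 2 of one of [4vy]; then exactly 3 of any character except [es0], then exactly 3 of one of [78e]; then one or more of a non-whitespace character; then one or more of any character (lazy), then zero or more of the literal 'p' (captured as 'num'); then one or more of a word character (captured as 'val').
Matches: at [0:51] → 'yyyqnx4vgl28870@_8xpMVhyqnxyv5..o8eect0npQKYq0@ltki'.
`\1` in the replacement pulls in group 1's text for each match.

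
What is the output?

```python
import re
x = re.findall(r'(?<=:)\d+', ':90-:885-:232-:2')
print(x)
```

['90', '885', '232', '2']

Because the assertion is zero-width, the text it checks is not consumed and won't appear in the result.
Walking the string: at [1:3] → '90'; at [5:8] → '885'; at [10:13] → '232'; at [15:16] → '2'.
With no groups in the pattern, `findall` gives back each whole match — 4 here.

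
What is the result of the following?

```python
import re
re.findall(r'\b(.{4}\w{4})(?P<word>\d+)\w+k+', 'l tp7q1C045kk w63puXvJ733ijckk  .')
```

[('l tp7q1C', '045'), ('w63puXvJ', '733')]

The pattern matches a word boundary (`\b`, zero-width); then exactly 4 of any character, then exactly 4 of a word character (captured); then one or more of a digit (captured as 'word'); then one or more of a word character, then one or more of a literal 'k'.
Scanning left to right: at [0:13] match 'l tp7q1C045kk', groups = ('l tp7q1C', '045'); at [14:30] match 'w63puXvJ733ijckk', groups = ('w63puXvJ', '733').
2 groups means each result is a tuple of 2 captured strings — 2 here.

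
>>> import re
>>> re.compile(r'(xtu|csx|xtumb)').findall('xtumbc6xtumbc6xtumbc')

['xtu', 'xtu', 'xtu']

`|` is ordered: at each position the engine commits to the first alternative that works.
Scanning left to right: at [0:3] match 'xtu', group 1 = 'xtu'; at [7:10] match 'xtu', group 1 = 'xtu'; at [14:17] match 'xtu', group 1 = 'xtu'.
`findall` collects group 1 from each match (3 total).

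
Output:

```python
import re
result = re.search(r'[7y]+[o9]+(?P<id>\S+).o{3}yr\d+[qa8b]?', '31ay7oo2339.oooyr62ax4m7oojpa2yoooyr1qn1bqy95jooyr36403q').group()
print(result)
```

Pattern: one or more of one of [7y]; then one or more of one of [o9]; then one or more of a non-whitespace character (captured as 'id'); then any character, then exactly 3 of the literal 'o'; then the literal 'yr', then one or more of a digit, then optionally one of [qa8b].
`search` walks the string left to right and returns the first match it finds.
The match spans [3:38] → 'y7oo2339.oooyr62ax4m7oojpa2yoooyr1q'.
Captured: group 1 = '2339.oooyr62ax4m7oojpa2'.

y7oo2339.oooyr62ax4m7oojpa2yoooyr1q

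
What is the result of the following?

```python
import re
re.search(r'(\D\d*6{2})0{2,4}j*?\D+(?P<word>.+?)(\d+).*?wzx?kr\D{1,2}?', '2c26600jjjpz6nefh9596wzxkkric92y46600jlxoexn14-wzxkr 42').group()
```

'c26600jjjpz6nefh9596wzxkkric92y46600jlxoexn14-wzxkr '

The pattern matches a non-digit, then zero or more of a digit, then exactly 2 of the literal '6' (captured); then 2 to 4 of a literal '0', then zero or more of a literal 'j' (lazy), then one or more of a non-digit; then one or more of any character (lazy) (captured as 'word'); then one or more of a digit (captured); then zero or more of any character (lazy), then the literal 'wz', then optionally the literal 'x'; then the literal 'kr', then 1 to 2 of a non-digit (lazy).
`search` walks the string left to right and returns the first match it finds.
The match spans [1:53] → 'c26600jjjpz6nefh9596wzxkkric92y46600jlxoexn14-wzxkr '.
Captured: group 1 = 'c266', group 2 = '6nefh', group 3 = '9596'.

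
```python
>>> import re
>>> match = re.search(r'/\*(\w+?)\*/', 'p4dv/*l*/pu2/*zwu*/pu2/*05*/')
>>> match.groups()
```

('l',)

The match spans [4:9] → '/*l*/'.
Captured: group 1 = 'l'.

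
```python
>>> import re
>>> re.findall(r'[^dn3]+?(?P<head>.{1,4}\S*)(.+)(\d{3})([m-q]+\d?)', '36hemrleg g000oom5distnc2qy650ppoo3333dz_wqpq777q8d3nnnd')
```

This matches one or more of any character except [dn3] (lazy); then 1 to 4 of any character, then zero or more of a non-whitespace character (captured as 'head'); then one or more of any character (captured); then exactly 3 of a digit (captured); then one or more of a character in [m-q], then optionally a digit (captured).
Lazy quantifiers expand one character at a time until the remainder of the pattern can match.
Matches: at [1:50] match '6hemrleg g000oom5distnc2qy650ppoo3333dz_wqpq777q8', groups = ('hemrleg', ' g000oom5distnc2qy650ppoo3333dz_wqpq', '777', 'q8').
4 groups means the one result is a tuple of 4 captured strings — 1 here.

[('hemrleg', ' g000oom5distnc2qy650ppoo3333dz_wqpq', '777', 'q8')]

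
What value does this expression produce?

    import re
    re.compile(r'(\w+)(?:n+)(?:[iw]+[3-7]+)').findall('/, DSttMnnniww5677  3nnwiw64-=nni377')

Pattern: one or more of a word character (captured); then one or more of a literal 'n' (non-capturing group); then one or more of one of [iw], then one or more of a character in [3-7] (non-capturing group).
Scanning left to right: at [3:18] match 'DSttMnnniww5677', group 1 = 'DSttMnn'; at [20:28] match '3nnwiw64', group 1 = '3n'; at [30:36] match 'nni377', group 1 = 'n'.
One capturing group, so `findall` returns just the captured substring from each match — 3 in all.

['DSttMnn', '3n', 'n']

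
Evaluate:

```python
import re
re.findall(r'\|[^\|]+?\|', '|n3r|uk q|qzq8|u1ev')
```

Scanning left to right: at [0:5] → '|n3r|'; at [9:15] → '|qzq8|'.
With no groups in the pattern, `findall` gives back each whole match — 2 here.

['|n3r|', '|qzq8|']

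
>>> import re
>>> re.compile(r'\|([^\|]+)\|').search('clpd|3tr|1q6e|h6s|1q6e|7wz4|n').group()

The match spans [4:9] → '|3tr|'.

'|3tr|'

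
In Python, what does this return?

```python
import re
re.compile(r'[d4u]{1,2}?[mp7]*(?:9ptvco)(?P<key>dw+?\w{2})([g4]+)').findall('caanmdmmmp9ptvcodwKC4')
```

[('dwKC', '4')]

This matches 1 to 2 of one of [d4u] (lazy), then zero or more of one of [mp7]; then the literal '9pt', then the literal 'vco' (non-capturing group); then a literal 'd', then one or more of the literal 'w' (lazy), then exactly 2 of a word character (captured as 'key'); then one or more of one of [g4] (captured).
Scanning left to right: at [5:21] match 'dmmmp9ptvcodwKC4', groups = ('dwKC', '4').
`findall` packs the 2 group values into a tuple for every match.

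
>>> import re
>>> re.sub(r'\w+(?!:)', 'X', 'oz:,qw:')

'Xz:,Xw:'

The negative lookahead/lookbehind blocks any match where the forbidden context is present.
Every occurrence is swapped for 'X'.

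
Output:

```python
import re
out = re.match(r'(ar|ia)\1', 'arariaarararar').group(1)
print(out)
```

ar

The match spans [0:4] → 'arar'.
Captured: group 1 = 'ar'.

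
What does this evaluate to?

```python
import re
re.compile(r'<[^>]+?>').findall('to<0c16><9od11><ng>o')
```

Matches: at [2:8] → '<0c16>'; at [8:15] → '<9od11>'; at [15:19] → '<ng>'.
Since nothing is captured, `findall` lists the 3 matched substrings directly.

['<0c16>', '<9od11>', '<ng>']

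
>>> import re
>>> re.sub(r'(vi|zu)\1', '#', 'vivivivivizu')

'##vizu'

`\1` is not a pattern — it's the concrete string captured by group 1, re-applied verbatim.
Matches: at [0:4] → 'vivi'; at [4:8] → 'vivi'.
Each match is replaced by '#'.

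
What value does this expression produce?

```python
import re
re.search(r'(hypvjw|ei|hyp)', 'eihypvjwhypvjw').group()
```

`re.search` scans for the first position where the pattern succeeds.
The match spans [0:2] → 'ei'.
Captured: group 1 = 'ei'.

'ei'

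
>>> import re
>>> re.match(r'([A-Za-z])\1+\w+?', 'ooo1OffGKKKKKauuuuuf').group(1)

'o'

`\1` has to match the exact text group 1 already captured.
`match` is anchored at position 0; if the pattern doesn't fit there, it returns None.
The match spans [0:4] → 'ooo1'.
Captured: group 1 = 'o'.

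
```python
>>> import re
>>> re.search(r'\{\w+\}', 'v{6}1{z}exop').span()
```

(1, 4)

`re.search` scans for the first position where the pattern succeeds.
The match spans [1:4] → '{6}'.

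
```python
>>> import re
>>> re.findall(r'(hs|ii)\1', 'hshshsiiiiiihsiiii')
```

['hs', 'ii', 'ii']

`\1` has to match the exact text group 1 already captured.
Walking the string: at [0:4] match 'hshs', group 1 = 'hs'; at [6:10] match 'iiii', group 1 = 'ii'; at [14:18] match 'iiii', group 1 = 'ii'.
`findall` collects group 1 from each match (3 total).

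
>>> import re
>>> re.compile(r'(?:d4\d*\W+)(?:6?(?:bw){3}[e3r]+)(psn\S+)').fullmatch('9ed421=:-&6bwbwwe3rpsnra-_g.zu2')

None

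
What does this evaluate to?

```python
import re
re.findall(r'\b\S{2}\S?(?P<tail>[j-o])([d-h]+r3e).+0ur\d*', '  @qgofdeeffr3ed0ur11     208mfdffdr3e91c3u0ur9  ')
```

[('o', 'fdeeffr3e')]

The pattern matches a word boundary (`\b`, zero-width); then exactly 2 of a non-whitespace character, then optionally a non-whitespace character; then a character in [j-o] (captured as 'tail'); then one or more of a character in [d-h], then the literal 'r3e' (captured); then one or more of any character, then the literal '0ur', then zero or more of a digit.
`findall` packs the 2 group values into a tuple for every match.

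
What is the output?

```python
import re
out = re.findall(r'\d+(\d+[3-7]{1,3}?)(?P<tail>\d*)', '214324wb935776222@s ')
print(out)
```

[('24', ''), ('76', '222')]

Pattern: one or more of a digit; then one or more of a digit, then 1 to 3 of a character in [3-7] (lazy) (captured); then zero or more of a digit (captured as 'tail').
Scanning left to right: at [0:6] match '214324', groups = ('24', ''); at [8:17] match '935776222', groups = ('76', '222').
`findall` packs the 2 group values into a tuple for every match.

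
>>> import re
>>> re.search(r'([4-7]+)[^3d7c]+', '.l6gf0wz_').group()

'6gf0wz_'

The match spans [2:9] → '6gf0wz_'.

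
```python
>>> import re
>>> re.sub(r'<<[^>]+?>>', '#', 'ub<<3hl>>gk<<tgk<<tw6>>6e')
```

'ub#gk#6e'

Matches: at [2:9] → '<<3hl>>'; at [11:23] → '<<tgk<<tw6>>'.
`sub` substitutes '#' at each match site.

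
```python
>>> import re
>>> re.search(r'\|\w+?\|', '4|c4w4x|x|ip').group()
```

'|c4w4x|'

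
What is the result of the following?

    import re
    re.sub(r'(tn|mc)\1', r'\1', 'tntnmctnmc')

The backreference `\1` re-matches whatever the first group consumed, character for character.
Matches: at [0:4] → 'tntn'.
Each match is replaced using the text its own group 1 captured.

'tnmctnmc'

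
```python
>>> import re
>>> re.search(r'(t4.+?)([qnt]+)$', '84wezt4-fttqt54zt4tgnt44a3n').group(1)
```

't4-fttqt54zt4tgnt44a3'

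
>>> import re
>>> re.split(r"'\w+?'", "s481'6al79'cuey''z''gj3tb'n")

['s481', "cuey'", '', 'n']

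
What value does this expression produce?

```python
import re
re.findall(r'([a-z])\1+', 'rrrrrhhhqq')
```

A backreference is literal: `\1` must see the identical characters the first group matched.
One capturing group, so `findall` returns just the captured substring from each match — 3 in all.

['r', 'h', 'q']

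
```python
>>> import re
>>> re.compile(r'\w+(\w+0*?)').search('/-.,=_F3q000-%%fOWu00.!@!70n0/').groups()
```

('0',)

The pattern matches one or more of a word character; then one or more of a word character, then zero or more of a literal '0' (lazy) (captured).
`re.search` scans for the first position where the pattern succeeds.
The match spans [5:12] → '_F3q000'.
Captured: group 1 = '0'.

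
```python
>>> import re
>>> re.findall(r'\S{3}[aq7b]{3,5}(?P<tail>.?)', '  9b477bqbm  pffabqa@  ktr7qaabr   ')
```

['m', '@', 'r']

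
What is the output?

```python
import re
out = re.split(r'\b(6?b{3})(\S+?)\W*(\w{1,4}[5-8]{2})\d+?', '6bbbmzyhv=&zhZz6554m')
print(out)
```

['', '6bbb', 'mzyhv', 'zhZz65', '4m']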